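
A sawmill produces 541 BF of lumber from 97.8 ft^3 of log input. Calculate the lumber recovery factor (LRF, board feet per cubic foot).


Formula: LRF = Lumber Output (BF) / Log Input (ft^3)
LRF = 541 BF / 97.8 ft^3
LRF = 5.53 BF/ft^3

5.53


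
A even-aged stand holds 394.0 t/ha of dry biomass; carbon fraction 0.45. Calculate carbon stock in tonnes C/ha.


Formula: Carbon Stock = Biomass * Carbon Fraction
C = 394.0 t/ha * 0.45
C = 177.3 t C/ha

177.3


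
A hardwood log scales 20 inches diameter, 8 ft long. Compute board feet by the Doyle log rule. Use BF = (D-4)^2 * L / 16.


Doyle: BF = (D - 4)^2 * L / 16
Adjusted diameter = 20 - 4 = 16 in
(D-4)^2 = 16^2 = 256
BF = 256 * 8 / 16 = 128 BF

128


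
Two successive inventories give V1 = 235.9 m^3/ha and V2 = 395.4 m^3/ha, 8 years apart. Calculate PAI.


Formula: PAI = (V_T2 - V_T1) / (T2 - T1)
Volume increment = 395.4 - 235.9 = 159.5 m^3/ha
PAI = 159.5 / 8 = 19.94 m^3/ha/year

19.94


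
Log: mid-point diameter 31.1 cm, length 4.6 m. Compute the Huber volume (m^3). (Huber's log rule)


Huber: V = Am * L,  Am = pi*(Dm/200)^2
Am = pi*(31.1/200)^2 = 0.075964 m^2
V = 0.075964*4.6 = 0.3494 m^3

0.3494


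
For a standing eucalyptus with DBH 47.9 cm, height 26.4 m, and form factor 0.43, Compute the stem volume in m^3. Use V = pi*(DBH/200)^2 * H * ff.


Formula: V = pi * (DBH/200)^2 * H * ff
Radius = DBH/200 = 47.9/200 = 0.2395 m
Radius^2 = 0.2395^2 = 0.05736025 m^2
V = pi * 0.05736025 * 26.4 * 0.43
V = 2.046 m^3

2.046


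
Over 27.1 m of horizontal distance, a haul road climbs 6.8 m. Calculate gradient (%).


Formula: Gradient = rise / run * 100
Gradient = 6.8 / 27.1 * 100 = 25.1%

25.1


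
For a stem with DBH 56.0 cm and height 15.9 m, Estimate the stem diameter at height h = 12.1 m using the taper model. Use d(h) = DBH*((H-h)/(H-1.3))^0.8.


Taper: d(h) = DBH * ((H - h) / (H - 1.3))^0.8
Numerator = H - h = 15.9 - 12.1 = 3.8 m
Denominator = H - 1.3 = 15.9 - 1.3 = 14.6 m
Ratio = 3.8 / 14.6 = 0.26027
d = 56.0 * 0.26027^0.8 = 19.1 cm

19.1


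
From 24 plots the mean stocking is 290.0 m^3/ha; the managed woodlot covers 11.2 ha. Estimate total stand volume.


Formula: Total Volume = Mean Volume per ha * Total Area
Total Volume = 290.0 m^3/ha * 11.2 ha
Total Volume = 3248 m^3

3248


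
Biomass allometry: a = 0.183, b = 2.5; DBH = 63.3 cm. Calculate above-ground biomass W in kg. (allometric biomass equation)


Formula: W = a * DBH^b  (allometric power law)
DBH^b = 63.3^2.5 = 31879.3366
W = 0.183 * 31879.3366 = 5833.9 kg

5833.9


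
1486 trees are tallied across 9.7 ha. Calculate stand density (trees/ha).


Formula: Stand Density = N_trees / Area_ha
Density = 1486 trees / 9.7 ha
Density = 153 trees/ha

153


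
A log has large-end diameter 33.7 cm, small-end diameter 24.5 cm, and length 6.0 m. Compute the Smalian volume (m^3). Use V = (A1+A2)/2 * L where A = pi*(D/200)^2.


Smalian: V = (A1 + A2)/2 * L,  A = pi*(D/200)^2
A1 = pi*(33.7/200)^2 = 0.089197 m^2
A2 = pi*(24.5/200)^2 = 0.047144 m^2
V = (0.089197+0.047144)/2*6.0 = 0.409 m^3

0.409


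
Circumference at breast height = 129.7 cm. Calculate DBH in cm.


Formula: DBH = C / pi
DBH = 129.7 / pi
pi = 3.14159...
DBH = 41.3 cm

41.3


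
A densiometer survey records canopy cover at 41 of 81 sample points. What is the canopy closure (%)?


Formula: Canopy closure = covered points / total points * 100
Closure = 41 / 81 * 100
Closure = 0.5062 * 100 = 50.6%

50.6


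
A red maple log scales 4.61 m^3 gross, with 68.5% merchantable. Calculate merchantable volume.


Formula: MV = V_total * (merchantable_pct / 100)
Merchantable fraction = 68.5% / 100 = 0.685
MV = 4.61 m^3 * 0.685 = 3.158 m^3

3.158


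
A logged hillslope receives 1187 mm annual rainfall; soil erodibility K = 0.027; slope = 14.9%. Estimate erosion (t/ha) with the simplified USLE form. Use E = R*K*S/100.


Formula: E = R * K * S / 100  (simplified USLE)
R * K = 1187 * 0.027 = 32.049
E = 32.049 * 14.9 / 100 = 4.78 t/ha

4.78


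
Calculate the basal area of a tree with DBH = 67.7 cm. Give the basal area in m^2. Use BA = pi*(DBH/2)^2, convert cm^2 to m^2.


Formula: BA = pi * (DBH/2)^2 / 10000  (cm^2 to m^2)
Radius = DBH/2 = 67.7/2 = 33.85 cm
BA = pi * 33.85^2 / 10000
   = 3599.7075 cm^2 / 10000
   = 0.36 m^2

0.36


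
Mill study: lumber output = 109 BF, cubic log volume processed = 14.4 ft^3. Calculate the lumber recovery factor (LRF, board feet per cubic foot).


Formula: LRF = Lumber Output (BF) / Log Input (ft^3)
LRF = 109 BF / 14.4 ft^3
LRF = 7.57 BF/ft^3

7.57


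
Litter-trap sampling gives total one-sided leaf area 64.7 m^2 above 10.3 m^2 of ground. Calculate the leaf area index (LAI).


Formula: LAI = total leaf area / ground area  (dimensionless)
LAI = 64.7 m^2 / 10.3 m^2
LAI = 6.28

6.28


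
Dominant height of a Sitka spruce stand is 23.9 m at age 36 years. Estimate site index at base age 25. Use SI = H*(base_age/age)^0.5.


Formula: SI = H_dom * (base_age / age)^0.5
Age ratio = 25 / 36 = 0.69444
sqrt(age_ratio) = 0.83333
SI = 23.9 * 0.83333 = 19.9 m

19.9


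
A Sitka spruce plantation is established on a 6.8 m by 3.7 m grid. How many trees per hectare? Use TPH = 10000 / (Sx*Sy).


Formula: TPH = 10000 m^2/ha / (spacing_x * spacing_y)
Area per tree = 6.8 m * 3.7 m = 25.16 m^2
TPH = 10000 / 25.16 = 397 trees/ha

397


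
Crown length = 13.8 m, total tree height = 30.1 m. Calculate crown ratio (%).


Formula: Crown Ratio = (Crown Length / Total Height) * 100
CR = (13.8 m / 30.1 m) * 100
CR = 0.4585 * 100 = 45.8%

45.8


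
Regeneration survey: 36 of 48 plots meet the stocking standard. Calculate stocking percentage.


Formula: Stocking % = stocked plots / total plots * 100
Stocking = 36 / 48 * 100
Stocking = 0.75 * 100 = 75.0%

75.0


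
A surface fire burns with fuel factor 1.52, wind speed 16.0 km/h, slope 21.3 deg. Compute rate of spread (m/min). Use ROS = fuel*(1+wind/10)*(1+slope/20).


Formula: ROS = fuel * (1 + wind/10) * (1 + slope/20)
Wind factor = 1 + 16.0/10 = 2.6
Slope factor = 1 + 21.3/20 = 2.065
ROS = 1.52 * 2.6 * 2.065 = 8.16 m/min

8.16


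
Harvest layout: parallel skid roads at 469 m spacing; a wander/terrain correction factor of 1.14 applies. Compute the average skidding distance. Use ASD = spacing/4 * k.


Formula: ASD = (spacing / 4) * correction
Uncorrected distance = spacing / 4 = 469 / 4 = 117.25 m
ASD = 117.25 * 1.14 = 134 m

134


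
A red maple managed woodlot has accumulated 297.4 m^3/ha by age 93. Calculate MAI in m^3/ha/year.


Formula: MAI = Total Volume / Stand Age
MAI = 297.4 m^3/ha / 93 years
MAI = 3.2 m^3/ha/year

3.2


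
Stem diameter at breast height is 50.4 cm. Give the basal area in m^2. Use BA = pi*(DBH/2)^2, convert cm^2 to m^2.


Formula: BA = pi * (DBH/2)^2 / 10000  (cm^2 to m^2)
Radius = DBH/2 = 50.4/2 = 25.2 cm
BA = pi * 25.2^2 / 10000
   = 1995.037 cm^2 / 10000
   = 0.1995 m^2

0.1995


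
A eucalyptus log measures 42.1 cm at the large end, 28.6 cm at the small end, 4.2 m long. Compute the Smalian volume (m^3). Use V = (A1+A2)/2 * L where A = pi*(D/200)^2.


Smalian: V = (A1 + A2)/2 * L,  A = pi*(D/200)^2
A1 = pi*(42.1/200)^2 = 0.139205 m^2
A2 = pi*(28.6/200)^2 = 0.064242 m^2
V = (0.139205+0.064242)/2*4.2 = 0.4272 m^3

0.4272


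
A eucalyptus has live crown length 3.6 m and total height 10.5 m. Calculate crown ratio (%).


Formula: Crown Ratio = (Crown Length / Total Height) * 100
CR = (3.6 m / 10.5 m) * 100
CR = 0.3429 * 100 = 34.3%

34.3


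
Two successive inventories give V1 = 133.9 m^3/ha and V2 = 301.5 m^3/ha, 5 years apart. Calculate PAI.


Formula: PAI = (V_T2 - V_T1) / (T2 - T1)
Volume increment = 301.5 - 133.9 = 167.6 m^3/ha
PAI = 167.6 / 5 = 33.52 m^3/ha/year

33.52


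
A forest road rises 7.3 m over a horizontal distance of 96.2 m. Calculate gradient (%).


Formula: Gradient = rise / run * 100
Gradient = 7.3 / 96.2 * 100 = 7.6%

7.6


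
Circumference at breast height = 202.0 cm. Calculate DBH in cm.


Formula: DBH = C / pi
DBH = 202.0 / pi
pi = 3.14159...
DBH = 64.3 cm

64.3


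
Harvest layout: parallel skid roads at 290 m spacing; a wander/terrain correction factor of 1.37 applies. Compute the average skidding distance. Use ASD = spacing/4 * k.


Formula: ASD = (spacing / 4) * correction
Uncorrected distance = spacing / 4 = 290 / 4 = 72.5 m
ASD = 72.5 * 1.37 = 99 m

99


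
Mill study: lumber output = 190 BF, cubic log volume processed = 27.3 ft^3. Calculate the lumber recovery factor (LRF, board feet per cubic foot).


Formula: LRF = Lumber Output (BF) / Log Input (ft^3)
LRF = 190 BF / 27.3 ft^3
LRF = 6.96 BF/ft^3

6.96


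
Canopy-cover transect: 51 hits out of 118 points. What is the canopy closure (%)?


Formula: Canopy closure = covered points / total points * 100
Closure = 51 / 118 * 100
Closure = 0.4322 * 100 = 43.2%

43.2


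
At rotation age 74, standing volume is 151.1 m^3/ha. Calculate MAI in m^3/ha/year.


Formula: MAI = Total Volume / Stand Age
MAI = 151.1 m^3/ha / 74 years
MAI = 2.04 m^3/ha/year

2.04


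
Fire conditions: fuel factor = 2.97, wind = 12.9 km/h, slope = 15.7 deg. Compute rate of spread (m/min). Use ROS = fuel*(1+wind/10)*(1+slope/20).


Formula: ROS = fuel * (1 + wind/10) * (1 + slope/20)
Wind factor = 1 + 12.9/10 = 2.29
Slope factor = 1 + 15.7/20 = 1.785
ROS = 2.97 * 2.29 * 1.785 = 12.14 m/min

12.14


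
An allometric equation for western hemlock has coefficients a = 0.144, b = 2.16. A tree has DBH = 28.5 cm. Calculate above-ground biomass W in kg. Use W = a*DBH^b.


Formula: W = a * DBH^b  (allometric power law)
DBH^b = 28.5^2.16 = 1388.2411
W = 0.144 * 1388.2411 = 199.9 kg

199.9


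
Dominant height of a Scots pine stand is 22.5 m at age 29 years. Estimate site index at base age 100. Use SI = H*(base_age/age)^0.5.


Formula: SI = H_dom * (base_age / age)^0.5
Age ratio = 100 / 29 = 3.44828
sqrt(age_ratio) = 1.85695
SI = 22.5 * 1.85695 = 41.8 m

41.8


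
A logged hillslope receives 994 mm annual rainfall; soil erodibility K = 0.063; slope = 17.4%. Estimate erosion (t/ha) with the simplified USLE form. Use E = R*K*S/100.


Formula: E = R * K * S / 100  (simplified USLE)
R * K = 994 * 0.063 = 62.622
E = 62.622 * 17.4 / 100 = 10.9 t/ha

10.9


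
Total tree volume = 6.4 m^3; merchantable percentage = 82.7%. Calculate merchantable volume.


Formula: MV = V_total * (merchantable_pct / 100)
Merchantable fraction = 82.7% / 100 = 0.827
MV = 6.4 m^3 * 0.827 = 5.293 m^3

5.293


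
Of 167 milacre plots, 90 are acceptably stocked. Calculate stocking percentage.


Formula: Stocking % = stocked plots / total plots * 100
Stocking = 90 / 167 * 100
Stocking = 0.5389 * 100 = 53.9%

53.9


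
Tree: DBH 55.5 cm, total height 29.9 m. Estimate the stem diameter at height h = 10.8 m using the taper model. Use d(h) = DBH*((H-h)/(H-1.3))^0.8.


Taper: d(h) = DBH * ((H - h) / (H - 1.3))^0.8
Numerator = H - h = 29.9 - 10.8 = 19.1 m
Denominator = H - 1.3 = 29.9 - 1.3 = 28.6 m
Ratio = 19.1 / 28.6 = 0.66783
d = 55.5 * 0.66783^0.8 = 40.2 cm

40.2


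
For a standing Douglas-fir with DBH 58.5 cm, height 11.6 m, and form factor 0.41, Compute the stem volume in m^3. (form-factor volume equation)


Formula: V = pi * (DBH/200)^2 * H * ff
Radius = DBH/200 = 58.5/200 = 0.2925 m
Radius^2 = 0.2925^2 = 0.08555625 m^2
V = pi * 0.08555625 * 11.6 * 0.41
V = 1.278 m^3

1.278


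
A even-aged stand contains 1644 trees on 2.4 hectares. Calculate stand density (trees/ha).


Formula: Stand Density = N_trees / Area_ha
Density = 1644 trees / 2.4 ha
Density = 685 trees/ha

685


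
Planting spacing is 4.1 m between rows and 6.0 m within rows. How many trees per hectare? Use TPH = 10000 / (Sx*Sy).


Formula: TPH = 10000 m^2/ha / (spacing_x * spacing_y)
Area per tree = 4.1 m * 6.0 m = 24.6 m^2
TPH = 10000 / 24.6 = 407 trees/ha

407


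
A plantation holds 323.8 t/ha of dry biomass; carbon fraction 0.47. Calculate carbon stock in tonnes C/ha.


Formula: Carbon Stock = Biomass * Carbon Fraction
C = 323.8 t/ha * 0.47
C = 152.2 t C/ha

152.2


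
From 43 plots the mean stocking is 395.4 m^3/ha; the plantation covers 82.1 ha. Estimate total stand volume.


Formula: Total Volume = Mean Volume per ha * Total Area
Total Volume = 395.4 m^3/ha * 82.1 ha
Total Volume = 32462 m^3

32462


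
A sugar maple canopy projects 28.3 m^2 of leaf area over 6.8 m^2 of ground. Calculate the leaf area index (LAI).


Formula: LAI = total leaf area / ground area  (dimensionless)
LAI = 28.3 m^2 / 6.8 m^2
LAI = 4.16

4.16


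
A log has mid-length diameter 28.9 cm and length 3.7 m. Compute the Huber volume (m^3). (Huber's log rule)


Huber: V = Am * L,  Am = pi*(Dm/200)^2
Am = pi*(28.9/200)^2 = 0.065597 m^2
V = 0.065597*3.7 = 0.2427 m^3

0.2427


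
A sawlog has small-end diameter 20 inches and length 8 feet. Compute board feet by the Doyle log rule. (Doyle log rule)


Doyle: BF = (D - 4)^2 * L / 16
Adjusted diameter = 20 - 4 = 16 in
(D-4)^2 = 16^2 = 256
BF = 256 * 8 / 16 = 128 BF

128


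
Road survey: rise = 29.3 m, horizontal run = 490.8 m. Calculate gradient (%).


Formula: Gradient = rise / run * 100
Gradient = 29.3 / 490.8 * 100 = 6.0%

6.0


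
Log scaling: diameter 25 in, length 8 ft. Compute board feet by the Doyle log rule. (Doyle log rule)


Doyle: BF = (D - 4)^2 * L / 16
Adjusted diameter = 25 - 4 = 21 in
(D-4)^2 = 21^2 = 441
BF = 441 * 8 / 16 = 221 BF

221


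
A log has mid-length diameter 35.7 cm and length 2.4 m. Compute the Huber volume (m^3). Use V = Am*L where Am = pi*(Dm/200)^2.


Huber: V = Am * L,  Am = pi*(Dm/200)^2
Am = pi*(35.7/200)^2 = 0.100098 m^2
V = 0.100098*2.4 = 0.2402 m^3

0.2402


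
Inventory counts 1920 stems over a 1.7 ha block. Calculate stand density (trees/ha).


Formula: Stand Density = N_trees / Area_ha
Density = 1920 trees / 1.7 ha
Density = 1129 trees/ha

1129


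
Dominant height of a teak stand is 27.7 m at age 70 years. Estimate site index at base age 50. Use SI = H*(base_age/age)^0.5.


Formula: SI = H_dom * (base_age / age)^0.5
Age ratio = 50 / 70 = 0.71429
sqrt(age_ratio) = 0.84515
SI = 27.7 * 0.84515 = 23.4 m

23.4


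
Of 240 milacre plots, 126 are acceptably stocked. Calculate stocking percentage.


Formula: Stocking % = stocked plots / total plots * 100
Stocking = 126 / 240 * 100
Stocking = 0.525 * 100 = 52.5%

52.5


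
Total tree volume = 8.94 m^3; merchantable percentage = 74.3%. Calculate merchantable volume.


Formula: MV = V_total * (merchantable_pct / 100)
Merchantable fraction = 74.3% / 100 = 0.743
MV = 8.94 m^3 * 0.743 = 6.642 m^3

6.642


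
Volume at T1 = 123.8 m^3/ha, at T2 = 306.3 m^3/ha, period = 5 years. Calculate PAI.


Formula: PAI = (V_T2 - V_T1) / (T2 - T1)
Volume increment = 306.3 - 123.8 = 182.5 m^3/ha
PAI = 182.5 / 5 = 36.5 m^3/ha/year

36.5


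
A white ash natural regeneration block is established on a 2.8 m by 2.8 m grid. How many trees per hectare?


Formula: TPH = 10000 m^2/ha / (spacing_x * spacing_y)
Area per tree = 2.8 m * 2.8 m = 7.84 m^2
TPH = 10000 / 7.84 = 1276 trees/ha

1276


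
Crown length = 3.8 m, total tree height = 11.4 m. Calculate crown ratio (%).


Formula: Crown Ratio = (Crown Length / Total Height) * 100
CR = (3.8 m / 11.4 m) * 100
CR = 0.3333 * 100 = 33.3%

33.3


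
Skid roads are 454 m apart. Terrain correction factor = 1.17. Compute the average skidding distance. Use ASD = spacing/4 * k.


Formula: ASD = (spacing / 4) * correction
Uncorrected distance = spacing / 4 = 454 / 4 = 113.5 m
ASD = 113.5 * 1.17 = 133 m

133


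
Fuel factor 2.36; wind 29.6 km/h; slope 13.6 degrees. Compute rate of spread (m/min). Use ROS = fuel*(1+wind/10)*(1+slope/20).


Formula: ROS = fuel * (1 + wind/10) * (1 + slope/20)
Wind factor = 1 + 29.6/10 = 3.96
Slope factor = 1 + 13.6/20 = 1.68
ROS = 2.36 * 3.96 * 1.68 = 15.7 m/min

15.7


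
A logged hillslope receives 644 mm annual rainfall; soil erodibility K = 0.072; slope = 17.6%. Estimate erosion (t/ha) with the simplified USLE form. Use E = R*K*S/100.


Formula: E = R * K * S / 100  (simplified USLE)
R * K = 644 * 0.072 = 46.368
E = 46.368 * 17.6 / 100 = 8.16 t/ha

8.16


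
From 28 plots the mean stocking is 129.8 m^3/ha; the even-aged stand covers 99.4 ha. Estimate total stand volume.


Formula: Total Volume = Mean Volume per ha * Total Area
Total Volume = 129.8 m^3/ha * 99.4 ha
Total Volume = 12902 m^3

12902


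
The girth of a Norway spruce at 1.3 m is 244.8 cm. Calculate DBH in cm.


Formula: DBH = C / pi
DBH = 244.8 / pi
pi = 3.14159...
DBH = 77.9 cm

77.9


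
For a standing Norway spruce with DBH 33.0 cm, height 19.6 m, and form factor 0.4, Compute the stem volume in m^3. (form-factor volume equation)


Formula: V = pi * (DBH/200)^2 * H * ff
Radius = DBH/200 = 33.0/200 = 0.165 m
Radius^2 = 0.165^2 = 0.027225 m^2
V = pi * 0.027225 * 19.6 * 0.4
V = 0.671 m^3

0.671


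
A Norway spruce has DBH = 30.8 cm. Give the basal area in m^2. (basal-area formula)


Formula: BA = pi * (DBH/2)^2 / 10000  (cm^2 to m^2)
Radius = DBH/2 = 30.8/2 = 15.4 cm
BA = pi * 15.4^2 / 10000
   = 745.0601 cm^2 / 10000
   = 0.0745 m^2

0.0745


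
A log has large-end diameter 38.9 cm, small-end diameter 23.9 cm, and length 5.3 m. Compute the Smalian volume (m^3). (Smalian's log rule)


Smalian: V = (A1 + A2)/2 * L,  A = pi*(D/200)^2
A1 = pi*(38.9/200)^2 = 0.118847 m^2
A2 = pi*(23.9/200)^2 = 0.044863 m^2
V = (0.118847+0.044863)/2*5.3 = 0.4338 m^3

0.4338


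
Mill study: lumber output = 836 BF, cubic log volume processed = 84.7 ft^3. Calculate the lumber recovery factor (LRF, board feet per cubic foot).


Formula: LRF = Lumber Output (BF) / Log Input (ft^3)
LRF = 836 BF / 84.7 ft^3
LRF = 9.87 BF/ft^3

9.87


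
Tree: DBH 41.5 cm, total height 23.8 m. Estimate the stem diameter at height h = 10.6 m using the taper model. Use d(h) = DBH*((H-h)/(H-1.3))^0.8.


Taper: d(h) = DBH * ((H - h) / (H - 1.3))^0.8
Numerator = H - h = 23.8 - 10.6 = 13.2 m
Denominator = H - 1.3 = 23.8 - 1.3 = 22.5 m
Ratio = 13.2 / 22.5 = 0.58667
d = 41.5 * 0.58667^0.8 = 27.1 cm

27.1


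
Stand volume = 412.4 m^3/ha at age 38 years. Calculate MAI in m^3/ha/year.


Formula: MAI = Total Volume / Stand Age
MAI = 412.4 m^3/ha / 38 years
MAI = 10.85 m^3/ha/year

10.85


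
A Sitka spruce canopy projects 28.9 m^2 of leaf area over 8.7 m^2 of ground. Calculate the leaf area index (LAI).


Formula: LAI = total leaf area / ground area  (dimensionless)
LAI = 28.9 m^2 / 8.7 m^2
LAI = 3.32

3.32


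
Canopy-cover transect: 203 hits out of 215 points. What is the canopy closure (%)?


Formula: Canopy closure = covered points / total points * 100
Closure = 203 / 215 * 100
Closure = 0.9442 * 100 = 94.4%

94.4


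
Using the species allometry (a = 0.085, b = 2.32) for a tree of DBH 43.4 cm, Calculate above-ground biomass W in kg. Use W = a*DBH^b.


Formula: W = a * DBH^b  (allometric power law)
DBH^b = 43.4^2.32 = 6294.7165
W = 0.085 * 6294.7165 = 535.1 kg

535.1


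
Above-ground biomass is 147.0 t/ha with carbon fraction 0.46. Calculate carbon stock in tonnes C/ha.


Formula: Carbon Stock = Biomass * Carbon Fraction
C = 147.0 t/ha * 0.46
C = 67.6 t C/ha

67.6


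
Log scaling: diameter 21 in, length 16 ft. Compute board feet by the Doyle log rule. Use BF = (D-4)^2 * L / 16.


Doyle: BF = (D - 4)^2 * L / 16
Adjusted diameter = 21 - 4 = 17 in
(D-4)^2 = 17^2 = 289
BF = 289 * 16 / 16 = 289 BF

289


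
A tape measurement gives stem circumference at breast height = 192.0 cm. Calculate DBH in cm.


Formula: DBH = C / pi
DBH = 192.0 / pi
pi = 3.14159...
DBH = 61.1 cm

61.1


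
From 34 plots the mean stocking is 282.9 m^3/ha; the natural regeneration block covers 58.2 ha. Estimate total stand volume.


Formula: Total Volume = Mean Volume per ha * Total Area
Total Volume = 282.9 m^3/ha * 58.2 ha
Total Volume = 16465 m^3

16465


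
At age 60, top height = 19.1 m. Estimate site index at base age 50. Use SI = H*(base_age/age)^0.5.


Formula: SI = H_dom * (base_age / age)^0.5
Age ratio = 50 / 60 = 0.83333
sqrt(age_ratio) = 0.91287
SI = 19.1 * 0.91287 = 17.4 m

17.4


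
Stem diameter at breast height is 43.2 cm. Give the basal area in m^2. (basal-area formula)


Formula: BA = pi * (DBH/2)^2 / 10000  (cm^2 to m^2)
Radius = DBH/2 = 43.2/2 = 21.6 cm
BA = pi * 21.6^2 / 10000
   = 1465.7415 cm^2 / 10000
   = 0.1466 m^2

0.1466


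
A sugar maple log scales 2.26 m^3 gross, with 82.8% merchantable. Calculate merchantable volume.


Formula: MV = V_total * (merchantable_pct / 100)
Merchantable fraction = 82.8% / 100 = 0.828
MV = 2.26 m^3 * 0.828 = 1.871 m^3

1.871


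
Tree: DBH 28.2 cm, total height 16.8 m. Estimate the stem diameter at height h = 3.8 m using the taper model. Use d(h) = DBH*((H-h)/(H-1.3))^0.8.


Taper: d(h) = DBH * ((H - h) / (H - 1.3))^0.8
Numerator = H - h = 16.8 - 3.8 = 13.0 m
Denominator = H - 1.3 = 16.8 - 1.3 = 15.5 m
Ratio = 13.0 / 15.5 = 0.83871
d = 28.2 * 0.83871^0.8 = 24.5 cm

24.5


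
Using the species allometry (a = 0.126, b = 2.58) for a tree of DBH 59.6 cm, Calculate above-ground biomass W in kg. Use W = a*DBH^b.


Formula: W = a * DBH^b  (allometric power law)
DBH^b = 59.6^2.58 = 38030.7903
W = 0.126 * 38030.7903 = 4791.9 kg

4791.9


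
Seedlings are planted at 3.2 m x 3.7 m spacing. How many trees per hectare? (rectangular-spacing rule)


Formula: TPH = 10000 m^2/ha / (spacing_x * spacing_y)
Area per tree = 3.2 m * 3.7 m = 11.84 m^2
TPH = 10000 / 11.84 = 845 trees/ha

845


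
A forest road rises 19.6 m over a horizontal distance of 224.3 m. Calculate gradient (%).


Formula: Gradient = rise / run * 100
Gradient = 19.6 / 224.3 * 100 = 8.7%

8.7


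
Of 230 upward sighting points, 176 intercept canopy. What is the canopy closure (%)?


Formula: Canopy closure = covered points / total points * 100
Closure = 176 / 230 * 100
Closure = 0.7652 * 100 = 76.5%

76.5


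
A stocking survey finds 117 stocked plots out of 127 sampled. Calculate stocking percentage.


Formula: Stocking % = stocked plots / total plots * 100
Stocking = 117 / 127 * 100
Stocking = 0.9213 * 100 = 92.1%

92.1


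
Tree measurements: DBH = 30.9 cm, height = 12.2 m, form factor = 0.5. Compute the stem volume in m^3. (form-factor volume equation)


Formula: V = pi * (DBH/200)^2 * H * ff
Radius = DBH/200 = 30.9/200 = 0.1545 m
Radius^2 = 0.1545^2 = 0.02387025 m^2
V = pi * 0.02387025 * 12.2 * 0.5
V = 0.457 m^3

0.457


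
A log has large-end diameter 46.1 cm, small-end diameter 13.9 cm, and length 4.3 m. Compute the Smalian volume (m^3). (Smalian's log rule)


Smalian: V = (A1 + A2)/2 * L,  A = pi*(D/200)^2
A1 = pi*(46.1/200)^2 = 0.166914 m^2
A2 = pi*(13.9/200)^2 = 0.015175 m^2
V = (0.166914+0.015175)/2*4.3 = 0.3915 m^3

0.3915


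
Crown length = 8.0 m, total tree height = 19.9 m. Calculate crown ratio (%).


Formula: Crown Ratio = (Crown Length / Total Height) * 100
CR = (8.0 m / 19.9 m) * 100
CR = 0.402 * 100 = 40.2%

40.2


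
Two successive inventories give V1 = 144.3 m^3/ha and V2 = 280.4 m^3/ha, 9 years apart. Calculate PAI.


Formula: PAI = (V_T2 - V_T1) / (T2 - T1)
Volume increment = 280.4 - 144.3 = 136.1 m^3/ha
PAI = 136.1 / 9 = 15.12 m^3/ha/year

15.12


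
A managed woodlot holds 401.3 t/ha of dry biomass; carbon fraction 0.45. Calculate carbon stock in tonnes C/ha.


Formula: Carbon Stock = Biomass * Carbon Fraction
C = 401.3 t/ha * 0.45
C = 180.6 t C/ha

180.6


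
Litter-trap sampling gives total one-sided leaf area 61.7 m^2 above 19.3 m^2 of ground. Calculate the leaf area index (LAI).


Formula: LAI = total leaf area / ground area  (dimensionless)
LAI = 61.7 m^2 / 19.3 m^2
LAI = 3.2

3.2


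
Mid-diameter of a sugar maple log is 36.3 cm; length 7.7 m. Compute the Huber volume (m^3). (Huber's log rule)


Huber: V = Am * L,  Am = pi*(Dm/200)^2
Am = pi*(36.3/200)^2 = 0.103491 m^2
V = 0.103491*7.7 = 0.7969 m^3

0.7969


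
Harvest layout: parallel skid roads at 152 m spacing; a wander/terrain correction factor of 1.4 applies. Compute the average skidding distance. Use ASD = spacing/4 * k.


Formula: ASD = (spacing / 4) * correction
Uncorrected distance = spacing / 4 = 152 / 4 = 38 m
ASD = 38 * 1.4 = 53 m

53


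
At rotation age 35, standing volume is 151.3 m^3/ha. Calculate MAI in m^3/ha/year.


Formula: MAI = Total Volume / Stand Age
MAI = 151.3 m^3/ha / 35 years
MAI = 4.32 m^3/ha/year

4.32


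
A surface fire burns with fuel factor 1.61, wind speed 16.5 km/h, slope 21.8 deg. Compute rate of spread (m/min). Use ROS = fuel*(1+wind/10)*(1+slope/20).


Formula: ROS = fuel * (1 + wind/10) * (1 + slope/20)
Wind factor = 1 + 16.5/10 = 2.65
Slope factor = 1 + 21.8/20 = 2.09
ROS = 1.61 * 2.65 * 2.09 = 8.92 m/min

8.92


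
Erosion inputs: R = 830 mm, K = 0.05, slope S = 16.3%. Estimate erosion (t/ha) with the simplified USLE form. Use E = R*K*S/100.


Formula: E = R * K * S / 100  (simplified USLE)
R * K = 830 * 0.05 = 41.5
E = 41.5 * 16.3 / 100 = 6.76 t/ha

6.76


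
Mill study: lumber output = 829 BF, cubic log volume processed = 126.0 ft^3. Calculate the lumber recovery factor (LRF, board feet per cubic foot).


Formula: LRF = Lumber Output (BF) / Log Input (ft^3)
LRF = 829 BF / 126.0 ft^3
LRF = 6.58 BF/ft^3

6.58


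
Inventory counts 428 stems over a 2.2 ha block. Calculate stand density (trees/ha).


Formula: Stand Density = N_trees / Area_ha
Density = 428 trees / 2.2 ha
Density = 195 trees/ha

195


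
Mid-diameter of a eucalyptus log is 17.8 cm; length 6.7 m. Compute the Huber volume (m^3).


Huber: V = Am * L,  Am = pi*(Dm/200)^2
Am = pi*(17.8/200)^2 = 0.024885 m^2
V = 0.024885*6.7 = 0.1667 m^3

0.1667


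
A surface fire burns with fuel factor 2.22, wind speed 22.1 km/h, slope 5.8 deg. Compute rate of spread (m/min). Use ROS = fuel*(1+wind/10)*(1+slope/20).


Formula: ROS = fuel * (1 + wind/10) * (1 + slope/20)
Wind factor = 1 + 22.1/10 = 3.21
Slope factor = 1 + 5.8/20 = 1.29
ROS = 2.22 * 3.21 * 1.29 = 9.19 m/min

9.19


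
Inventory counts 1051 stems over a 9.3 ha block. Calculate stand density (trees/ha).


Formula: Stand Density = N_trees / Area_ha
Density = 1051 trees / 9.3 ha
Density = 113 trees/ha

113


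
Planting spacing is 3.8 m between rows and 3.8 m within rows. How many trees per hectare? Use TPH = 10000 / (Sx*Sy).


Formula: TPH = 10000 m^2/ha / (spacing_x * spacing_y)
Area per tree = 3.8 m * 3.8 m = 14.44 m^2
TPH = 10000 / 14.44 = 693 trees/ha

693


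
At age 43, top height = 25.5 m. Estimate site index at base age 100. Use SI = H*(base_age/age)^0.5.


Formula: SI = H_dom * (base_age / age)^0.5
Age ratio = 100 / 43 = 2.32558
sqrt(age_ratio) = 1.52499
SI = 25.5 * 1.52499 = 38.9 m

38.9


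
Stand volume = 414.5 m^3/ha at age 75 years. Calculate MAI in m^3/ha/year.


Formula: MAI = Total Volume / Stand Age
MAI = 414.5 m^3/ha / 75 years
MAI = 5.53 m^3/ha/year

5.53


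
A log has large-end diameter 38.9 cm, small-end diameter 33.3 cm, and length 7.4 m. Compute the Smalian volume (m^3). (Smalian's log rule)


Smalian: V = (A1 + A2)/2 * L,  A = pi*(D/200)^2
A1 = pi*(38.9/200)^2 = 0.118847 m^2
A2 = pi*(33.3/200)^2 = 0.087092 m^2
V = (0.118847+0.087092)/2*7.4 = 0.762 m^3

0.762


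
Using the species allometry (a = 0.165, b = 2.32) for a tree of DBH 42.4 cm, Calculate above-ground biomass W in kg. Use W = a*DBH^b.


Formula: W = a * DBH^b  (allometric power law)
DBH^b = 42.4^2.32 = 5963.3292
W = 0.165 * 5963.3292 = 983.9 kg

983.9


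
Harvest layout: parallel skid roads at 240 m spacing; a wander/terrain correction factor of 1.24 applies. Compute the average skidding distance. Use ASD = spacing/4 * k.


Formula: ASD = (spacing / 4) * correction
Uncorrected distance = spacing / 4 = 240 / 4 = 60 m
ASD = 60 * 1.24 = 74 m

74


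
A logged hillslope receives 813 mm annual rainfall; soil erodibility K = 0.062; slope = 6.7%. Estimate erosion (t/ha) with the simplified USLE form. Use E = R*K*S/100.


Formula: E = R * K * S / 100  (simplified USLE)
R * K = 813 * 0.062 = 50.406
E = 50.406 * 6.7 / 100 = 3.38 t/ha

3.38


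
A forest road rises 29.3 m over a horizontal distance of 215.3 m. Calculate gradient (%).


Formula: Gradient = rise / run * 100
Gradient = 29.3 / 215.3 * 100 = 13.6%

13.6


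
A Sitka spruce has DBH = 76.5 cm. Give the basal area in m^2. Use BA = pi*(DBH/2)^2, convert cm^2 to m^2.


Formula: BA = pi * (DBH/2)^2 / 10000  (cm^2 to m^2)
Radius = DBH/2 = 76.5/2 = 38.25 cm
BA = pi * 38.25^2 / 10000
   = 4596.3464 cm^2 / 10000
   = 0.4596 m^2

0.4596


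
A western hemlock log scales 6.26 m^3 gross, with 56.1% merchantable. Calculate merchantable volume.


Formula: MV = V_total * (merchantable_pct / 100)
Merchantable fraction = 56.1% / 100 = 0.561
MV = 6.26 m^3 * 0.561 = 3.512 m^3

3.512


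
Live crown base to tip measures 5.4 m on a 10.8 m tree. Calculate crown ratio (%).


Formula: Crown Ratio = (Crown Length / Total Height) * 100
CR = (5.4 m / 10.8 m) * 100
CR = 0.5 * 100 = 50.0%

50.0


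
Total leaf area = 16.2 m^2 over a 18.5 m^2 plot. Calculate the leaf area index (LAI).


Formula: LAI = total leaf area / ground area  (dimensionless)
LAI = 16.2 m^2 / 18.5 m^2
LAI = 0.88

0.88


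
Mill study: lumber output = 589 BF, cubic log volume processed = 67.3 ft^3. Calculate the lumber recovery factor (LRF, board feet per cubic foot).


Formula: LRF = Lumber Output (BF) / Log Input (ft^3)
LRF = 589 BF / 67.3 ft^3
LRF = 8.75 BF/ft^3

8.75


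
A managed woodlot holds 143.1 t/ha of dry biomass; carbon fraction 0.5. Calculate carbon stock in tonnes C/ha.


Formula: Carbon Stock = Biomass * Carbon Fraction
C = 143.1 t/ha * 0.5
C = 71.6 t C/ha

71.6


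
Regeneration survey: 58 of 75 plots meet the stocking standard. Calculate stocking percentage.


Formula: Stocking % = stocked plots / total plots * 100
Stocking = 58 / 75 * 100
Stocking = 0.7733 * 100 = 77.3%

77.3


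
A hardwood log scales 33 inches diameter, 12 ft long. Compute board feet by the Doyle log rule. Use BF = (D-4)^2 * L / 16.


Doyle: BF = (D - 4)^2 * L / 16
Adjusted diameter = 33 - 4 = 29 in
(D-4)^2 = 29^2 = 841
BF = 841 * 12 / 16 = 631 BF

631


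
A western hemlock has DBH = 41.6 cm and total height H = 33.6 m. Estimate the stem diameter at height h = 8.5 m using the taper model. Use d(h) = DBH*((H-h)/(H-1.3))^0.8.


Taper: d(h) = DBH * ((H - h) / (H - 1.3))^0.8
Numerator = H - h = 33.6 - 8.5 = 25.1 m
Denominator = H - 1.3 = 33.6 - 1.3 = 32.3 m
Ratio = 25.1 / 32.3 = 0.77709
d = 41.6 * 0.77709^0.8 = 34.0 cm

34.0


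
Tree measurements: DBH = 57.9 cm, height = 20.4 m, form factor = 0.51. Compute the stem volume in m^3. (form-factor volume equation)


Formula: V = pi * (DBH/200)^2 * H * ff
Radius = DBH/200 = 57.9/200 = 0.2895 m
Radius^2 = 0.2895^2 = 0.08381025 m^2
V = pi * 0.08381025 * 20.4 * 0.51
V = 2.739 m^3

2.739


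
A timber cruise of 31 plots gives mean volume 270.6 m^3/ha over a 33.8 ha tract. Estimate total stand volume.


Formula: Total Volume = Mean Volume per ha * Total Area
Total Volume = 270.6 m^3/ha * 33.8 ha
Total Volume = 9146 m^3

9146


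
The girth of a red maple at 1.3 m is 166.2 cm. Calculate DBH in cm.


Formula: DBH = C / pi
DBH = 166.2 / pi
pi = 3.14159...
DBH = 52.9 cm

52.9


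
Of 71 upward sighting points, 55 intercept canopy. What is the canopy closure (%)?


Formula: Canopy closure = covered points / total points * 100
Closure = 55 / 71 * 100
Closure = 0.7746 * 100 = 77.5%

77.5


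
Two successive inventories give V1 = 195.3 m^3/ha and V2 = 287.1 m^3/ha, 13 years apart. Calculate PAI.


Formula: PAI = (V_T2 - V_T1) / (T2 - T1)
Volume increment = 287.1 - 195.3 = 91.8 m^3/ha
PAI = 91.8 / 13 = 7.06 m^3/ha/year

7.06


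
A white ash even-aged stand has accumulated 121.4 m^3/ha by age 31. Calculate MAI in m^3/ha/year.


Formula: MAI = Total Volume / Stand Age
MAI = 121.4 m^3/ha / 31 years
MAI = 3.92 m^3/ha/year

3.92


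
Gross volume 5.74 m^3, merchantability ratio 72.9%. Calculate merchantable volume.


Formula: MV = V_total * (merchantable_pct / 100)
Merchantable fraction = 72.9% / 100 = 0.729
MV = 5.74 m^3 * 0.729 = 4.184 m^3

4.184


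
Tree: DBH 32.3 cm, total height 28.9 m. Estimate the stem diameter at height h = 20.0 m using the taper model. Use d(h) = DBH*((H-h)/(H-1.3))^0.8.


Taper: d(h) = DBH * ((H - h) / (H - 1.3))^0.8
Numerator = H - h = 28.9 - 20.0 = 8.9 m
Denominator = H - 1.3 = 28.9 - 1.3 = 27.6 m
Ratio = 8.9 / 27.6 = 0.32246
d = 32.3 * 0.32246^0.8 = 13.1 cm

13.1


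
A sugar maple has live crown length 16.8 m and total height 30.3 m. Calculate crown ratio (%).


Formula: Crown Ratio = (Crown Length / Total Height) * 100
CR = (16.8 m / 30.3 m) * 100
CR = 0.5545 * 100 = 55.4%

55.4


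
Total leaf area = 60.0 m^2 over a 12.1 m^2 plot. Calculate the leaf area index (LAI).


Formula: LAI = total leaf area / ground area  (dimensionless)
LAI = 60.0 m^2 / 12.1 m^2
LAI = 4.96

4.96


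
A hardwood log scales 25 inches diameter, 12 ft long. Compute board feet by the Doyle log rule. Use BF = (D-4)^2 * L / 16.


Doyle: BF = (D - 4)^2 * L / 16
Adjusted diameter = 25 - 4 = 21 in
(D-4)^2 = 21^2 = 441
BF = 441 * 12 / 16 = 331 BF

331


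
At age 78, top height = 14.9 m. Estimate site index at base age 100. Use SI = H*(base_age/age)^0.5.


Formula: SI = H_dom * (base_age / age)^0.5
Age ratio = 100 / 78 = 1.28205
sqrt(age_ratio) = 1.13228
SI = 14.9 * 1.13228 = 16.9 m

16.9


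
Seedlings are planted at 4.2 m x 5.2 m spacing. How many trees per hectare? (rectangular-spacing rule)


Formula: TPH = 10000 m^2/ha / (spacing_x * spacing_y)
Area per tree = 4.2 m * 5.2 m = 21.84 m^2
TPH = 10000 / 21.84 = 458 trees/ha

458


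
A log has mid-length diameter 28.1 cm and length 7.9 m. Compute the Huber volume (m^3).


Huber: V = Am * L,  Am = pi*(Dm/200)^2
Am = pi*(28.1/200)^2 = 0.062016 m^2
V = 0.062016*7.9 = 0.4899 m^3

0.4899


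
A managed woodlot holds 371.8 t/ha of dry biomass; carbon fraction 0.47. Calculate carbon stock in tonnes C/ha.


Formula: Carbon Stock = Biomass * Carbon Fraction
C = 371.8 t/ha * 0.47
C = 174.7 t C/ha

174.7


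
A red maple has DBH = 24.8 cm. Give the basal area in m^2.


Formula: BA = pi * (DBH/2)^2 / 10000  (cm^2 to m^2)
Radius = DBH/2 = 24.8/2 = 12.4 cm
BA = pi * 12.4^2 / 10000
   = 483.0513 cm^2 / 10000
   = 0.0483 m^2

0.0483


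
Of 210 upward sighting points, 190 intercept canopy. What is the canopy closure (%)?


Formula: Canopy closure = covered points / total points * 100
Closure = 190 / 210 * 100
Closure = 0.9048 * 100 = 90.5%

90.5


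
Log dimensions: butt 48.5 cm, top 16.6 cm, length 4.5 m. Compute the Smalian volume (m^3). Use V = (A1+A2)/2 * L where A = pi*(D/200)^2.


Smalian: V = (A1 + A2)/2 * L,  A = pi*(D/200)^2
A1 = pi*(48.5/200)^2 = 0.184745 m^2
A2 = pi*(16.6/200)^2 = 0.021642 m^2
V = (0.184745+0.021642)/2*4.5 = 0.4644 m^3

0.4644


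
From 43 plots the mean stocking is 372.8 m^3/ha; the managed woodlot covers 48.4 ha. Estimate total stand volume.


Formula: Total Volume = Mean Volume per ha * Total Area
Total Volume = 372.8 m^3/ha * 48.4 ha
Total Volume = 18044 m^3

18044


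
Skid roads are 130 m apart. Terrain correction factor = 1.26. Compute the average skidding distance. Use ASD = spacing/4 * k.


Formula: ASD = (spacing / 4) * correction
Uncorrected distance = spacing / 4 = 130 / 4 = 32.5 m
ASD = 32.5 * 1.26 = 41 m

41


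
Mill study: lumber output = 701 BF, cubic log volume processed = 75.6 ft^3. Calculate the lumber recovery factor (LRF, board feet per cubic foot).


Formula: LRF = Lumber Output (BF) / Log Input (ft^3)
LRF = 701 BF / 75.6 ft^3
LRF = 9.27 BF/ft^3

9.27


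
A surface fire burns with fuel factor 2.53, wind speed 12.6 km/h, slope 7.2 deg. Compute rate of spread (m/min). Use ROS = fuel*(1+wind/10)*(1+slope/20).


Formula: ROS = fuel * (1 + wind/10) * (1 + slope/20)
Wind factor = 1 + 12.6/10 = 2.26
Slope factor = 1 + 7.2/20 = 1.36
ROS = 2.53 * 2.26 * 1.36 = 7.78 m/min

7.78


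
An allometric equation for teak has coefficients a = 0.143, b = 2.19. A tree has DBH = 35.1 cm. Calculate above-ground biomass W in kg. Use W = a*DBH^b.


Formula: W = a * DBH^b  (allometric power law)
DBH^b = 35.1^2.19 = 2422.2702
W = 0.143 * 2422.2702 = 346.4 kg

346.4


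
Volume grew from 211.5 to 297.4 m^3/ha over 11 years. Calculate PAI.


Formula: PAI = (V_T2 - V_T1) / (T2 - T1)
Volume increment = 297.4 - 211.5 = 85.9 m^3/ha
PAI = 85.9 / 11 = 7.81 m^3/ha/year

7.81


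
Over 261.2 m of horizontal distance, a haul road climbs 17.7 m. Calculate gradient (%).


Formula: Gradient = rise / run * 100
Gradient = 17.7 / 261.2 * 100 = 6.8%

6.8


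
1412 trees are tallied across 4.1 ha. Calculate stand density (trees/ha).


Formula: Stand Density = N_trees / Area_ha
Density = 1412 trees / 4.1 ha
Density = 344 trees/ha

344


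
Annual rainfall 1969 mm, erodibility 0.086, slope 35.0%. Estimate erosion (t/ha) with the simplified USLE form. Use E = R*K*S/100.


Formula: E = R * K * S / 100  (simplified USLE)
R * K = 1969 * 0.086 = 169.334
E = 169.334 * 35.0 / 100 = 59.27 t/ha

59.27


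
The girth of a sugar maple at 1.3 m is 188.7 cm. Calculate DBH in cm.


Formula: DBH = C / pi
DBH = 188.7 / pi
pi = 3.14159...
DBH = 60.1 cm

60.1


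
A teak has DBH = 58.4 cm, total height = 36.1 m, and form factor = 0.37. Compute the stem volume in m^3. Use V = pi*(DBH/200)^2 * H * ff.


Formula: V = pi * (DBH/200)^2 * H * ff
Radius = DBH/200 = 58.4/200 = 0.292 m
Radius^2 = 0.292^2 = 0.085264 m^2
V = pi * 0.085264 * 36.1 * 0.37
V = 3.578 m^3

3.578


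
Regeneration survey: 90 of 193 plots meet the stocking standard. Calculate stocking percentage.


Formula: Stocking % = stocked plots / total plots * 100
Stocking = 90 / 193 * 100
Stocking = 0.4663 * 100 = 46.6%

46.6


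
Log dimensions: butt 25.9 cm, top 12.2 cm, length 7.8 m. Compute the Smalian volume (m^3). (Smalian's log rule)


Smalian: V = (A1 + A2)/2 * L,  A = pi*(D/200)^2
A1 = pi*(25.9/200)^2 = 0.052685 m^2
A2 = pi*(12.2/200)^2 = 0.01169 m^2
V = (0.052685+0.01169)/2*7.8 = 0.2511 m^3

0.2511


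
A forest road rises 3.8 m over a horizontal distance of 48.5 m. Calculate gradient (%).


Formula: Gradient = rise / run * 100
Gradient = 3.8 / 48.5 * 100 = 7.8%

7.8


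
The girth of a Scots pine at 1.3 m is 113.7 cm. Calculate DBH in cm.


Formula: DBH = C / pi
DBH = 113.7 / pi
pi = 3.14159...
DBH = 36.2 cm

36.2


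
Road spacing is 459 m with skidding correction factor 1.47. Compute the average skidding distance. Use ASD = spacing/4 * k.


Formula: ASD = (spacing / 4) * correction
Uncorrected distance = spacing / 4 = 459 / 4 = 114.75 m
ASD = 114.75 * 1.47 = 169 m

169


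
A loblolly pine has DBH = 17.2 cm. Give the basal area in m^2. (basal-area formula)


Formula: BA = pi * (DBH/2)^2 / 10000  (cm^2 to m^2)
Radius = DBH/2 = 17.2/2 = 8.6 cm
BA = pi * 8.6^2 / 10000
   = 232.3522 cm^2 / 10000
   = 0.0232 m^2

0.0232


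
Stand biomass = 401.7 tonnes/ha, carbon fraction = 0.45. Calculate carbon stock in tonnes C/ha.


Formula: Carbon Stock = Biomass * Carbon Fraction
C = 401.7 t/ha * 0.45
C = 180.8 t C/ha

180.8


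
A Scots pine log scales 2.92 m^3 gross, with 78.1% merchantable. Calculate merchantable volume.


Formula: MV = V_total * (merchantable_pct / 100)
Merchantable fraction = 78.1% / 100 = 0.781
MV = 2.92 m^3 * 0.781 = 2.281 m^3

2.281


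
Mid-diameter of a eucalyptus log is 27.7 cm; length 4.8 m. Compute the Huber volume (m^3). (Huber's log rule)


Huber: V = Am * L,  Am = pi*(Dm/200)^2
Am = pi*(27.7/200)^2 = 0.060263 m^2
V = 0.060263*4.8 = 0.2893 m^3

0.2893
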